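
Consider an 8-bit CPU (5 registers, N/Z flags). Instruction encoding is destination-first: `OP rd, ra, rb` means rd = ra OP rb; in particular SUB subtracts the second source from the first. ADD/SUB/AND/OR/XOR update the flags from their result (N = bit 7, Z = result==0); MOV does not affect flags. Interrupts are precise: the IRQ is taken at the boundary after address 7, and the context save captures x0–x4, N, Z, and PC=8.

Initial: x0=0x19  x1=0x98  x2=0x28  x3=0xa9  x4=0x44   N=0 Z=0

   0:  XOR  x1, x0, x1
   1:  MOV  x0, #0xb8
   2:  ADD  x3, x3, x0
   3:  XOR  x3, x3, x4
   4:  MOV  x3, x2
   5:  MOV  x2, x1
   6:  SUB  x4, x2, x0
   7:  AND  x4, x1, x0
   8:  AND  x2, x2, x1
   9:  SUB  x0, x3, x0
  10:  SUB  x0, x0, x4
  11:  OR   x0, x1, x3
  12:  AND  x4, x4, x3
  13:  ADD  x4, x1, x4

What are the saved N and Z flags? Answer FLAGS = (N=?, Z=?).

FLAGS = (N=1, Z=0)

after  0: x0=0x19 x1=0x81 x2=0x28 x3=0xa9 x4=0x44  N=1 Z=0
after  1: x0=0xb8 x1=0x81 x2=0x28 x3=0xa9 x4=0x44  N=1 Z=0
after  2: x0=0xb8 x1=0x81 x2=0x28 x3=0x61 x4=0x44  N=0 Z=0
after  3: x0=0xb8 x1=0x81 x2=0x28 x3=0x25 x4=0x44  N=0 Z=0
after  4: x0=0xb8 x1=0x81 x2=0x28 x3=0x28 x4=0x44  N=0 Z=0
after  5: x0=0xb8 x1=0x81 x2=0x81 x3=0x28 x4=0x44  N=0 Z=0
after  6: x0=0xb8 x1=0x81 x2=0x81 x3=0x28 x4=0xc9  N=1 Z=0
after  7: x0=0xb8 x1=0x81 x2=0x81 x3=0x28 x4=0x80  N=1 Z=0
-- IRQ taken; context saved, return-PC = 8 --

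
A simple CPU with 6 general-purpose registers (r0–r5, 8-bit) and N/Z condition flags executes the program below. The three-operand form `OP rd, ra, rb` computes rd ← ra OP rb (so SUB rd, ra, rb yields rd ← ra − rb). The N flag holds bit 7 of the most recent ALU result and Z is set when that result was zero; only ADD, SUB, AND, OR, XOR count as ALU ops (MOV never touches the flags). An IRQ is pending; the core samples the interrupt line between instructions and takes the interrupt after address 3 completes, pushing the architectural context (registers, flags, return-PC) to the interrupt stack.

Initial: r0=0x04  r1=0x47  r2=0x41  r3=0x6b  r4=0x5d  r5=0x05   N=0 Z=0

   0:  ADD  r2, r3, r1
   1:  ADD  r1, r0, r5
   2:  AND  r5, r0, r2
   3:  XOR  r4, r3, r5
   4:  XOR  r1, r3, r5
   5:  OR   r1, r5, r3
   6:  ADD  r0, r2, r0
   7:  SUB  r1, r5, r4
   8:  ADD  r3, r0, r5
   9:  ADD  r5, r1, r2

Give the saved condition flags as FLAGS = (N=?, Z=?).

after  0: r0=0x04 r1=0x47 r2=0xb2 r3=0x6b r4=0x5d r5=0x05  N=1 Z=0
after  1: r0=0x04 r1=0x09 r2=0xb2 r3=0x6b r4=0x5d r5=0x05  N=0 Z=0
after  2: r0=0x04 r1=0x09 r2=0xb2 r3=0x6b r4=0x5d r5=0x00  N=0 Z=1
after  3: r0=0x04 r1=0x09 r2=0xb2 r3=0x6b r4=0x6b r5=0x00  N=0 Z=0
-- IRQ taken; context saved, return-PC = 4 --

FLAGS = (N=0, Z=0)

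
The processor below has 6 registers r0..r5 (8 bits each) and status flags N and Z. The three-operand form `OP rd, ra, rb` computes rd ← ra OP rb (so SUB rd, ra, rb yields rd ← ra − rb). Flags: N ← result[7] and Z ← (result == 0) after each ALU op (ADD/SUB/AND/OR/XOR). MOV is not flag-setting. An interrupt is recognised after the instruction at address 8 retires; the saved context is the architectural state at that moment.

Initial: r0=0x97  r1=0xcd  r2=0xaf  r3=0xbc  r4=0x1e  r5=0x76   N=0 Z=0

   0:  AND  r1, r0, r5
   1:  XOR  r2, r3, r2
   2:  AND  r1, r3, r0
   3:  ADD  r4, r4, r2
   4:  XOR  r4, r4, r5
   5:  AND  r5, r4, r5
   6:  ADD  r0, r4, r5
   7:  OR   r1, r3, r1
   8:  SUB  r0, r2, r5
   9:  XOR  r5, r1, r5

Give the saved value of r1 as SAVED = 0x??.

SAVED = 0xbc

after  0: r0=0x97 r1=0x16 r2=0xaf r3=0xbc r4=0x1e r5=0x76  N=0 Z=0
after  1: r0=0x97 r1=0x16 r2=0x13 r3=0xbc r4=0x1e r5=0x76  N=0 Z=0
after  2: r0=0x97 r1=0x94 r2=0x13 r3=0xbc r4=0x1e r5=0x76  N=1 Z=0
after  3: r0=0x97 r1=0x94 r2=0x13 r3=0xbc r4=0x31 r5=0x76  N=0 Z=0
after  4: r0=0x97 r1=0x94 r2=0x13 r3=0xbc r4=0x47 r5=0x76  N=0 Z=0
after  5: r0=0x97 r1=0x94 r2=0x13 r3=0xbc r4=0x47 r5=0x46  N=0 Z=0
after  6: r0=0x8d r1=0x94 r2=0x13 r3=0xbc r4=0x47 r5=0x46  N=1 Z=0
after  7: r0=0x8d r1=0xbc r2=0x13 r3=0xbc r4=0x47 r5=0x46  N=1 Z=0
after  8: r0=0xcd r1=0xbc r2=0x13 r3=0xbc r4=0x47 r5=0x46  N=1 Z=0
-- IRQ taken; context saved, return-PC = 9 --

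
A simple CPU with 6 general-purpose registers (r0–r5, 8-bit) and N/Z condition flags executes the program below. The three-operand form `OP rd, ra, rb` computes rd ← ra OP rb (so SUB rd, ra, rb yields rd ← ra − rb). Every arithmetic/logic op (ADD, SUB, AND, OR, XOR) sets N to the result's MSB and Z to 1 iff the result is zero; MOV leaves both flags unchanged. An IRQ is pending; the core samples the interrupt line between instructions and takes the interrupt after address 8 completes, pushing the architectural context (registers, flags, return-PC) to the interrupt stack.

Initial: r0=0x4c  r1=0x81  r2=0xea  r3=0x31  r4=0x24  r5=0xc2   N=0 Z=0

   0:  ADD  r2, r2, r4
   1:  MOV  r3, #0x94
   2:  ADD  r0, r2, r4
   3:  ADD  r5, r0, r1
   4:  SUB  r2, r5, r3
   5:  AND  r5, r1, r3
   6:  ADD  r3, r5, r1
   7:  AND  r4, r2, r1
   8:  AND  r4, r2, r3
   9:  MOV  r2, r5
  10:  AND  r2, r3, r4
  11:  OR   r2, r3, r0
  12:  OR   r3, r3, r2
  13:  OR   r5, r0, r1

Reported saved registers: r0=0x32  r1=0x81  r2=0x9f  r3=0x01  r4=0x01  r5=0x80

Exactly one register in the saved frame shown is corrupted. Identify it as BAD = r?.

BAD = r2

after  0: r0=0x4c r1=0x81 r2=0x0e r3=0x31 r4=0x24 r5=0xc2  N=0 Z=0
after  1: r0=0x4c r1=0x81 r2=0x0e r3=0x94 r4=0x24 r5=0xc2  N=0 Z=0
after  2: r0=0x32 r1=0x81 r2=0x0e r3=0x94 r4=0x24 r5=0xc2  N=0 Z=0
after  3: r0=0x32 r1=0x81 r2=0x0e r3=0x94 r4=0x24 r5=0xb3  N=1 Z=0
after  4: r0=0x32 r1=0x81 r2=0x1f r3=0x94 r4=0x24 r5=0xb3  N=0 Z=0
after  5: r0=0x32 r1=0x81 r2=0x1f r3=0x94 r4=0x24 r5=0x80  N=1 Z=0
after  6: r0=0x32 r1=0x81 r2=0x1f r3=0x01 r4=0x24 r5=0x80  N=0 Z=0
after  7: r0=0x32 r1=0x81 r2=0x1f r3=0x01 r4=0x01 r5=0x80  N=0 Z=0
after  8: r0=0x32 r1=0x81 r2=0x1f r3=0x01 r4=0x01 r5=0x80  N=0 Z=0
-- IRQ taken; context saved, return-PC = 9 --
mismatch: r2: reported 0x9f vs actual 0x1f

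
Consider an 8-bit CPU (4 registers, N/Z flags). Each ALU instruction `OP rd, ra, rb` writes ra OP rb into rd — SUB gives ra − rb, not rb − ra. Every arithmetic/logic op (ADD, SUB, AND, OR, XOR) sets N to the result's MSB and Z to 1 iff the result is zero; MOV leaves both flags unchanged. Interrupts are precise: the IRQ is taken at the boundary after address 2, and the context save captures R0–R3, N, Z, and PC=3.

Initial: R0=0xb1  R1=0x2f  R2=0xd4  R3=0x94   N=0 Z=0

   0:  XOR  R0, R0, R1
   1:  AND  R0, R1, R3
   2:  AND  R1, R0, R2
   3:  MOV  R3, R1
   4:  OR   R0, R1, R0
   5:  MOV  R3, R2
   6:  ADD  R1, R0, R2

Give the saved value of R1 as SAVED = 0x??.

SAVED = 0x04

after  0: R0=0x9e R1=0x2f R2=0xd4 R3=0x94  N=1 Z=0
after  1: R0=0x04 R1=0x2f R2=0xd4 R3=0x94  N=0 Z=0
after  2: R0=0x04 R1=0x04 R2=0xd4 R3=0x94  N=0 Z=0
-- IRQ taken; context saved, return-PC = 3 --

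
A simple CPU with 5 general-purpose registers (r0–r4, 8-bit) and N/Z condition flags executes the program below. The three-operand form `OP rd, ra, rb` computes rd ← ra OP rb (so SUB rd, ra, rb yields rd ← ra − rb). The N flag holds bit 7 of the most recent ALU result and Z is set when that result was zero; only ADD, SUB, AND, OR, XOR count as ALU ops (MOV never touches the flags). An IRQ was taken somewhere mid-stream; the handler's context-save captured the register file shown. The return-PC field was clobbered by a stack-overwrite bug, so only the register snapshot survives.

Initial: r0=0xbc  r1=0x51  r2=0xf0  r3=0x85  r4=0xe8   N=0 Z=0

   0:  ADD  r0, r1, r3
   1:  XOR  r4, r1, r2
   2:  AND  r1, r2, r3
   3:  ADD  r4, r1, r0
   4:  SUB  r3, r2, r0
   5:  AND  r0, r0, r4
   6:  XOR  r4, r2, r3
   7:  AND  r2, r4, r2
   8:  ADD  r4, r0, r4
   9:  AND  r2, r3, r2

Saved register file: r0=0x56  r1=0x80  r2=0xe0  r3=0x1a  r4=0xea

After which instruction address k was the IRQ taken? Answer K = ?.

after  0: r0=0xd6 r1=0x51 r2=0xf0 r3=0x85 r4=0xe8  N=1 Z=0
after  1: r0=0xd6 r1=0x51 r2=0xf0 r3=0x85 r4=0xa1  N=1 Z=0
after  2: r0=0xd6 r1=0x80 r2=0xf0 r3=0x85 r4=0xa1  N=1 Z=0
after  3: r0=0xd6 r1=0x80 r2=0xf0 r3=0x85 r4=0x56  N=0 Z=0
after  4: r0=0xd6 r1=0x80 r2=0xf0 r3=0x1a r4=0x56  N=0 Z=0
after  5: r0=0x56 r1=0x80 r2=0xf0 r3=0x1a r4=0x56  N=0 Z=0
after  6: r0=0x56 r1=0x80 r2=0xf0 r3=0x1a r4=0xea  N=1 Z=0
after  7: r0=0x56 r1=0x80 r2=0xe0 r3=0x1a r4=0xea  N=1 Z=0
-- IRQ taken; context saved, return-PC = 8 --

K = 7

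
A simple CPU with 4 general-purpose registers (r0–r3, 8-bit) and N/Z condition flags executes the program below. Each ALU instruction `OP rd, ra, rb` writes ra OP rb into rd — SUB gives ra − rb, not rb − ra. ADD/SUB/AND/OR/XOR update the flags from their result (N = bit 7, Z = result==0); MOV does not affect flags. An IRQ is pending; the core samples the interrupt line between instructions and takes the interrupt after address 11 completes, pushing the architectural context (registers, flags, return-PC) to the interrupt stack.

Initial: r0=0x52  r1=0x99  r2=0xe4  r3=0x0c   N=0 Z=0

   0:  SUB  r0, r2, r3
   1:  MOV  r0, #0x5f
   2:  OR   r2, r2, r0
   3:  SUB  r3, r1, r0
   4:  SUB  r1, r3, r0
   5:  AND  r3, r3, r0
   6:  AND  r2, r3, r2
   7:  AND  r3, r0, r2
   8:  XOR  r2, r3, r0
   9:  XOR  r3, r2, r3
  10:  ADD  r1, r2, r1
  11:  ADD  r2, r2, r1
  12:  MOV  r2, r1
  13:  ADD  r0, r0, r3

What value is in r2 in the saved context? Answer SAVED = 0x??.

after  0: r0=0xd8 r1=0x99 r2=0xe4 r3=0x0c  N=1 Z=0
after  1: r0=0x5f r1=0x99 r2=0xe4 r3=0x0c  N=1 Z=0
after  2: r0=0x5f r1=0x99 r2=0xff r3=0x0c  N=1 Z=0
after  3: r0=0x5f r1=0x99 r2=0xff r3=0x3a  N=0 Z=0
after  4: r0=0x5f r1=0xdb r2=0xff r3=0x3a  N=1 Z=0
after  5: r0=0x5f r1=0xdb r2=0xff r3=0x1a  N=0 Z=0
after  6: r0=0x5f r1=0xdb r2=0x1a r3=0x1a  N=0 Z=0
after  7: r0=0x5f r1=0xdb r2=0x1a r3=0x1a  N=0 Z=0
after  8: r0=0x5f r1=0xdb r2=0x45 r3=0x1a  N=0 Z=0
after  9: r0=0x5f r1=0xdb r2=0x45 r3=0x5f  N=0 Z=0
after 10: r0=0x5f r1=0x20 r2=0x45 r3=0x5f  N=0 Z=0
after 11: r0=0x5f r1=0x20 r2=0x65 r3=0x5f  N=0 Z=0
-- IRQ taken; context saved, return-PC = 12 --

SAVED = 0x65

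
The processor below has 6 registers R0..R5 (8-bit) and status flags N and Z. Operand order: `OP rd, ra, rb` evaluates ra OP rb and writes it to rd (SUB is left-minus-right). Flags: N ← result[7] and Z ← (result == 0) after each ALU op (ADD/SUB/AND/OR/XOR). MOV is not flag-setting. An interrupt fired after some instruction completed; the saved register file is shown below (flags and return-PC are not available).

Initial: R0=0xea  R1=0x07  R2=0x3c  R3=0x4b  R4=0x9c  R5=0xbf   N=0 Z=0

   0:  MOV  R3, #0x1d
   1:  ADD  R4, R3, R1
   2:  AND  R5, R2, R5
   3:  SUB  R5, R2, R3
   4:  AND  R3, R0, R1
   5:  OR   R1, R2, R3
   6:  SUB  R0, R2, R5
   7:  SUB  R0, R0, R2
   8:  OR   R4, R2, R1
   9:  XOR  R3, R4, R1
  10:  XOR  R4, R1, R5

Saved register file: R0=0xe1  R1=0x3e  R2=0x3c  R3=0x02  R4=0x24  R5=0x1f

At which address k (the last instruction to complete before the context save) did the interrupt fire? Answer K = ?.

after  0: R0=0xea R1=0x07 R2=0x3c R3=0x1d R4=0x9c R5=0xbf  N=0 Z=0
after  1: R0=0xea R1=0x07 R2=0x3c R3=0x1d R4=0x24 R5=0xbf  N=0 Z=0
after  2: R0=0xea R1=0x07 R2=0x3c R3=0x1d R4=0x24 R5=0x3c  N=0 Z=0
after  3: R0=0xea R1=0x07 R2=0x3c R3=0x1d R4=0x24 R5=0x1f  N=0 Z=0
after  4: R0=0xea R1=0x07 R2=0x3c R3=0x02 R4=0x24 R5=0x1f  N=0 Z=0
after  5: R0=0xea R1=0x3e R2=0x3c R3=0x02 R4=0x24 R5=0x1f  N=0 Z=0
after  6: R0=0x1d R1=0x3e R2=0x3c R3=0x02 R4=0x24 R5=0x1f  N=0 Z=0
after  7: R0=0xe1 R1=0x3e R2=0x3c R3=0x02 R4=0x24 R5=0x1f  N=1 Z=0
-- IRQ taken; context saved, return-PC = 8 --

K = 7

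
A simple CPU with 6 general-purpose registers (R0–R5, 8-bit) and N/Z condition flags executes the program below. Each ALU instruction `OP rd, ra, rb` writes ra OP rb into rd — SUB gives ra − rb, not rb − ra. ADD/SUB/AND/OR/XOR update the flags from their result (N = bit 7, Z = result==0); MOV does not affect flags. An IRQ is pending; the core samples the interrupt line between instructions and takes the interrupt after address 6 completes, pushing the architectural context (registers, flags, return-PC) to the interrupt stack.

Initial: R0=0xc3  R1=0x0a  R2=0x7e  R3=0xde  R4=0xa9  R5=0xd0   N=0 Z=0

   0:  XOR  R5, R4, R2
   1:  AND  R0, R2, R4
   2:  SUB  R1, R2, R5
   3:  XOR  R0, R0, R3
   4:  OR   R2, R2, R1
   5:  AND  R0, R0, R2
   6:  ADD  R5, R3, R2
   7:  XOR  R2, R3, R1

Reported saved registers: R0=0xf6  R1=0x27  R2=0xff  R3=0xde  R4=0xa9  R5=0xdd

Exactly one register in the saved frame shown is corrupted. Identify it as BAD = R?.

after  0: R0=0xc3 R1=0x0a R2=0x7e R3=0xde R4=0xa9 R5=0xd7  N=1 Z=0
after  1: R0=0x28 R1=0x0a R2=0x7e R3=0xde R4=0xa9 R5=0xd7  N=0 Z=0
after  2: R0=0x28 R1=0xa7 R2=0x7e R3=0xde R4=0xa9 R5=0xd7  N=1 Z=0
after  3: R0=0xf6 R1=0xa7 R2=0x7e R3=0xde R4=0xa9 R5=0xd7  N=1 Z=0
after  4: R0=0xf6 R1=0xa7 R2=0xff R3=0xde R4=0xa9 R5=0xd7  N=1 Z=0
after  5: R0=0xf6 R1=0xa7 R2=0xff R3=0xde R4=0xa9 R5=0xd7  N=1 Z=0
after  6: R0=0xf6 R1=0xa7 R2=0xff R3=0xde R4=0xa9 R5=0xdd  N=1 Z=0
-- IRQ taken; context saved, return-PC = 7 --
mismatch: R1: reported 0x27 vs actual 0xa7

BAD = R1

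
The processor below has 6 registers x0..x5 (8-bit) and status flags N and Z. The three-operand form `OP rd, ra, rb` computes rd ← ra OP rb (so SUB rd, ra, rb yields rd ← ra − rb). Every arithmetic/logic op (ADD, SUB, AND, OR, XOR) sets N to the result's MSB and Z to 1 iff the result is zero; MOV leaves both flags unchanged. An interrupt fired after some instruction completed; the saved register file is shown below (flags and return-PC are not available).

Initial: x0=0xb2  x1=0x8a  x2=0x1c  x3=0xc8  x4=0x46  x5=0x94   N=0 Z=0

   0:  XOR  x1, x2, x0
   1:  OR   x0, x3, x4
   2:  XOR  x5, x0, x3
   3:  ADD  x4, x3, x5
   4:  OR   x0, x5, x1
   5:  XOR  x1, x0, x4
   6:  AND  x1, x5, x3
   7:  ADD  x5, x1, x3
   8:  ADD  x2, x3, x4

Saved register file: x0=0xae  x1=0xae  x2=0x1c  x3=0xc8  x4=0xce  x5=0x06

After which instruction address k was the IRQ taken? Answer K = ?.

K = 4

after  0: x0=0xb2 x1=0xae x2=0x1c x3=0xc8 x4=0x46 x5=0x94  N=1 Z=0
after  1: x0=0xce x1=0xae x2=0x1c x3=0xc8 x4=0x46 x5=0x94  N=1 Z=0
after  2: x0=0xce x1=0xae x2=0x1c x3=0xc8 x4=0x46 x5=0x06  N=0 Z=0
after  3: x0=0xce x1=0xae x2=0x1c x3=0xc8 x4=0xce x5=0x06  N=1 Z=0
after  4: x0=0xae x1=0xae x2=0x1c x3=0xc8 x4=0xce x5=0x06  N=1 Z=0
-- IRQ taken; context saved, return-PC = 5 --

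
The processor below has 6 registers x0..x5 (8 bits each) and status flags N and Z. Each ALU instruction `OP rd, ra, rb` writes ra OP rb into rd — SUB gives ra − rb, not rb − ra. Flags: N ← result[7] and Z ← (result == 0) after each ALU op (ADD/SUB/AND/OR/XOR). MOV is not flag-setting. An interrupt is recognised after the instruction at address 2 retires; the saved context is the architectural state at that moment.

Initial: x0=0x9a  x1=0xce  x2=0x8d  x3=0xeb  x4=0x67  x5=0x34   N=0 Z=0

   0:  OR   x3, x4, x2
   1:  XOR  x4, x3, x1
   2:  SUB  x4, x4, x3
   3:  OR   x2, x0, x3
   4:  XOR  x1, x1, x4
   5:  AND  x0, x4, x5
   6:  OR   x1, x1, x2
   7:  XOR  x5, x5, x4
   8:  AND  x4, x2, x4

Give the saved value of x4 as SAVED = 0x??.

SAVED = 0x32

after  0: x0=0x9a x1=0xce x2=0x8d x3=0xef x4=0x67 x5=0x34  N=1 Z=0
after  1: x0=0x9a x1=0xce x2=0x8d x3=0xef x4=0x21 x5=0x34  N=0 Z=0
after  2: x0=0x9a x1=0xce x2=0x8d x3=0xef x4=0x32 x5=0x34  N=0 Z=0
-- IRQ taken; context saved, return-PC = 3 --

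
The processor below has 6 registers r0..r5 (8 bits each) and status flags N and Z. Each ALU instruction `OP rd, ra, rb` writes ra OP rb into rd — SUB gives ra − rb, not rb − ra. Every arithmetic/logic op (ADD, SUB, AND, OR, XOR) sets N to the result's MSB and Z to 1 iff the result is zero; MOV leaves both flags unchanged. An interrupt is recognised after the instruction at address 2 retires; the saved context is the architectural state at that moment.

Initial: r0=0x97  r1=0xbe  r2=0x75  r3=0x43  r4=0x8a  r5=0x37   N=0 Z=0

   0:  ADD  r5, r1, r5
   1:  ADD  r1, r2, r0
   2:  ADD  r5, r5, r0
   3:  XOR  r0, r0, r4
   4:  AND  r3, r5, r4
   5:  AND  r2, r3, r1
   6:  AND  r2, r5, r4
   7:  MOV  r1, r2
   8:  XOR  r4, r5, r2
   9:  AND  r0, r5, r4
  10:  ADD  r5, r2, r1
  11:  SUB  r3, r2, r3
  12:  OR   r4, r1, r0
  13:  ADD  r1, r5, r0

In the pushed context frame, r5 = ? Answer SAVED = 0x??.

SAVED = 0x8c

after  0: r0=0x97 r1=0xbe r2=0x75 r3=0x43 r4=0x8a r5=0xf5  N=1 Z=0
after  1: r0=0x97 r1=0x0c r2=0x75 r3=0x43 r4=0x8a r5=0xf5  N=0 Z=0
after  2: r0=0x97 r1=0x0c r2=0x75 r3=0x43 r4=0x8a r5=0x8c  N=1 Z=0
-- IRQ taken; context saved, return-PC = 3 --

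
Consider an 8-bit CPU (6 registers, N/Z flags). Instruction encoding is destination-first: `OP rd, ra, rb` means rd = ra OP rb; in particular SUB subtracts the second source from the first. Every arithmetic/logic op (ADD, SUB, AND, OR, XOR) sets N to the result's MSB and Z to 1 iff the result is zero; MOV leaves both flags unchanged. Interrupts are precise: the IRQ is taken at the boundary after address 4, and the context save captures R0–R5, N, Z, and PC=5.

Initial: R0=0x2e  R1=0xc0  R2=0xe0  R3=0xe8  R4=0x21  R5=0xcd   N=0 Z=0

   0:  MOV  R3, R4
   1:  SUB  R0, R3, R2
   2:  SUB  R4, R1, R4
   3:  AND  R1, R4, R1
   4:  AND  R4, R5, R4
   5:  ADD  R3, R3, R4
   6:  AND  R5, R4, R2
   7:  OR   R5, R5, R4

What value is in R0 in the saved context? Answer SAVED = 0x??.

SAVED = 0x41

after  0: R0=0x2e R1=0xc0 R2=0xe0 R3=0x21 R4=0x21 R5=0xcd  N=0 Z=0
after  1: R0=0x41 R1=0xc0 R2=0xe0 R3=0x21 R4=0x21 R5=0xcd  N=0 Z=0
after  2: R0=0x41 R1=0xc0 R2=0xe0 R3=0x21 R4=0x9f R5=0xcd  N=1 Z=0
after  3: R0=0x41 R1=0x80 R2=0xe0 R3=0x21 R4=0x9f R5=0xcd  N=1 Z=0
after  4: R0=0x41 R1=0x80 R2=0xe0 R3=0x21 R4=0x8d R5=0xcd  N=1 Z=0
-- IRQ taken; context saved, return-PC = 5 --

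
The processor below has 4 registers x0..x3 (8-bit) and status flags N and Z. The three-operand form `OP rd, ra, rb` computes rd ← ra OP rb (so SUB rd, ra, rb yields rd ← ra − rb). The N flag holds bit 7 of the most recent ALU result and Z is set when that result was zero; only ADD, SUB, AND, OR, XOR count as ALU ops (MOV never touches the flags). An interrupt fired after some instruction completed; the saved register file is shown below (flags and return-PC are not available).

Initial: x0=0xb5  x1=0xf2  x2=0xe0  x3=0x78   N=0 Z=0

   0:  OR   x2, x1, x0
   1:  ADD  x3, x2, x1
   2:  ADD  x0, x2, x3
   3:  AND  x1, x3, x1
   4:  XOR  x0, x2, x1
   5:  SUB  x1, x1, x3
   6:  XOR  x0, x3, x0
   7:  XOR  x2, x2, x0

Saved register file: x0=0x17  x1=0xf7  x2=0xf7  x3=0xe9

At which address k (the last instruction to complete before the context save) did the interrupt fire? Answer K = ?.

after  0: x0=0xb5 x1=0xf2 x2=0xf7 x3=0x78  N=1 Z=0
after  1: x0=0xb5 x1=0xf2 x2=0xf7 x3=0xe9  N=1 Z=0
after  2: x0=0xe0 x1=0xf2 x2=0xf7 x3=0xe9  N=1 Z=0
after  3: x0=0xe0 x1=0xe0 x2=0xf7 x3=0xe9  N=1 Z=0
after  4: x0=0x17 x1=0xe0 x2=0xf7 x3=0xe9  N=0 Z=0
after  5: x0=0x17 x1=0xf7 x2=0xf7 x3=0xe9  N=1 Z=0
-- IRQ taken; context saved, return-PC = 6 --

K = 5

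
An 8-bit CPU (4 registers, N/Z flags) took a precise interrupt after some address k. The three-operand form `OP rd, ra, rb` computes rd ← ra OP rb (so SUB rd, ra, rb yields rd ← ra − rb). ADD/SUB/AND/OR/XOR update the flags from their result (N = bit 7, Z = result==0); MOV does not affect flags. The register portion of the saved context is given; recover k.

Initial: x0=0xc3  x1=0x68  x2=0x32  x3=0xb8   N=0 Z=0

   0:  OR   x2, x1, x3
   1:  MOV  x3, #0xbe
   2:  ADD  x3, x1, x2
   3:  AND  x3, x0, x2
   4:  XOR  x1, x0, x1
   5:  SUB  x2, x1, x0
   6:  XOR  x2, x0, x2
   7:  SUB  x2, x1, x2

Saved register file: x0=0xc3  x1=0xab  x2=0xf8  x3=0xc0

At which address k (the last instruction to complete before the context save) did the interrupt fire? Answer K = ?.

K = 4

after  0: x0=0xc3 x1=0x68 x2=0xf8 x3=0xb8  N=1 Z=0
after  1: x0=0xc3 x1=0x68 x2=0xf8 x3=0xbe  N=1 Z=0
after  2: x0=0xc3 x1=0x68 x2=0xf8 x3=0x60  N=0 Z=0
after  3: x0=0xc3 x1=0x68 x2=0xf8 x3=0xc0  N=1 Z=0
after  4: x0=0xc3 x1=0xab x2=0xf8 x3=0xc0  N=1 Z=0
-- IRQ taken; context saved, return-PC = 5 --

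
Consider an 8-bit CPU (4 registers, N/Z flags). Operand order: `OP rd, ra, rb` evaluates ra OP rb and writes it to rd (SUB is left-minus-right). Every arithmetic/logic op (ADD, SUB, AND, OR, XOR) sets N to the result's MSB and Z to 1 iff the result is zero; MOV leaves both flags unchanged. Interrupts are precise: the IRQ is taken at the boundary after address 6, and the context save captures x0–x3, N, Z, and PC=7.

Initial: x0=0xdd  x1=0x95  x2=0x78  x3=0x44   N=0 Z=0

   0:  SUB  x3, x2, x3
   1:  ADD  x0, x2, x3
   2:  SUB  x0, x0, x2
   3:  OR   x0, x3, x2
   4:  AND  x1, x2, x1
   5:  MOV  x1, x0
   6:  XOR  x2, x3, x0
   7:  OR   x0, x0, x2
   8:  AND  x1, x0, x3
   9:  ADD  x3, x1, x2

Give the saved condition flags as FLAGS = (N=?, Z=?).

FLAGS = (N=0, Z=0)

after  0: x0=0xdd x1=0x95 x2=0x78 x3=0x34  N=0 Z=0
after  1: x0=0xac x1=0x95 x2=0x78 x3=0x34  N=1 Z=0
after  2: x0=0x34 x1=0x95 x2=0x78 x3=0x34  N=0 Z=0
after  3: x0=0x7c x1=0x95 x2=0x78 x3=0x34  N=0 Z=0
after  4: x0=0x7c x1=0x10 x2=0x78 x3=0x34  N=0 Z=0
after  5: x0=0x7c x1=0x7c x2=0x78 x3=0x34  N=0 Z=0
after  6: x0=0x7c x1=0x7c x2=0x48 x3=0x34  N=0 Z=0
-- IRQ taken; context saved, return-PC = 7 --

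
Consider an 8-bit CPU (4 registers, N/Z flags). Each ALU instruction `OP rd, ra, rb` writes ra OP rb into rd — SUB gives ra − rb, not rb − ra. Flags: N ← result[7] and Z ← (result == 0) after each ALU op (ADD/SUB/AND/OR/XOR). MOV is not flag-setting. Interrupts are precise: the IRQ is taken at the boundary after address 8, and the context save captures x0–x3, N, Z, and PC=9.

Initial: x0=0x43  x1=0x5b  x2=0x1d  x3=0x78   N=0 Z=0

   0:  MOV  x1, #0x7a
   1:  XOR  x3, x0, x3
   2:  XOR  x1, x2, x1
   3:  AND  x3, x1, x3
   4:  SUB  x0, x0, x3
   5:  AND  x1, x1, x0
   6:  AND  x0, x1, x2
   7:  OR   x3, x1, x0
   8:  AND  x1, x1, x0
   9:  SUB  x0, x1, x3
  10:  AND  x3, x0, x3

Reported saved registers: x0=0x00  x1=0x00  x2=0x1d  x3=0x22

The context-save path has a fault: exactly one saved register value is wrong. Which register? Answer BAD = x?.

after  0: x0=0x43 x1=0x7a x2=0x1d x3=0x78  N=0 Z=0
after  1: x0=0x43 x1=0x7a x2=0x1d x3=0x3b  N=0 Z=0
after  2: x0=0x43 x1=0x67 x2=0x1d x3=0x3b  N=0 Z=0
after  3: x0=0x43 x1=0x67 x2=0x1d x3=0x23  N=0 Z=0
after  4: x0=0x20 x1=0x67 x2=0x1d x3=0x23  N=0 Z=0
after  5: x0=0x20 x1=0x20 x2=0x1d x3=0x23  N=0 Z=0
after  6: x0=0x00 x1=0x20 x2=0x1d x3=0x23  N=0 Z=1
after  7: x0=0x00 x1=0x20 x2=0x1d x3=0x20  N=0 Z=0
after  8: x0=0x00 x1=0x00 x2=0x1d x3=0x20  N=0 Z=1
-- IRQ taken; context saved, return-PC = 9 --
mismatch: x3: reported 0x22 vs actual 0x20

BAD = x3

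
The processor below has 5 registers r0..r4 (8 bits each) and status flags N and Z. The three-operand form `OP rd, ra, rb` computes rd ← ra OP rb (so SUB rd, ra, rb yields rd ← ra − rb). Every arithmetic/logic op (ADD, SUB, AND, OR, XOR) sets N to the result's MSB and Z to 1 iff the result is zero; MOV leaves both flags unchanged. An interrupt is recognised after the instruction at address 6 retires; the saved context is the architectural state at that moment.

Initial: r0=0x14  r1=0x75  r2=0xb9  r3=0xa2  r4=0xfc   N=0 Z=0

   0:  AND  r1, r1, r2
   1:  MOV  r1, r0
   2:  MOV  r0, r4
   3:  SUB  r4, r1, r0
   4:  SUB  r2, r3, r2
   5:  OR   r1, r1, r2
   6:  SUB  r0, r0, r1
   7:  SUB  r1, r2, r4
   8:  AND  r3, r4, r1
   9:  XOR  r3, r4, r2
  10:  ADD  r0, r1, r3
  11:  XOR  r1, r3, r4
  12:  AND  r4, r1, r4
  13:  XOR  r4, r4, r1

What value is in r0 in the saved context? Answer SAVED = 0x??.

after  0: r0=0x14 r1=0x31 r2=0xb9 r3=0xa2 r4=0xfc  N=0 Z=0
after  1: r0=0x14 r1=0x14 r2=0xb9 r3=0xa2 r4=0xfc  N=0 Z=0
after  2: r0=0xfc r1=0x14 r2=0xb9 r3=0xa2 r4=0xfc  N=0 Z=0
after  3: r0=0xfc r1=0x14 r2=0xb9 r3=0xa2 r4=0x18  N=0 Z=0
after  4: r0=0xfc r1=0x14 r2=0xe9 r3=0xa2 r4=0x18  N=1 Z=0
after  5: r0=0xfc r1=0xfd r2=0xe9 r3=0xa2 r4=0x18  N=1 Z=0
after  6: r0=0xff r1=0xfd r2=0xe9 r3=0xa2 r4=0x18  N=1 Z=0
-- IRQ taken; context saved, return-PC = 7 --

SAVED = 0xff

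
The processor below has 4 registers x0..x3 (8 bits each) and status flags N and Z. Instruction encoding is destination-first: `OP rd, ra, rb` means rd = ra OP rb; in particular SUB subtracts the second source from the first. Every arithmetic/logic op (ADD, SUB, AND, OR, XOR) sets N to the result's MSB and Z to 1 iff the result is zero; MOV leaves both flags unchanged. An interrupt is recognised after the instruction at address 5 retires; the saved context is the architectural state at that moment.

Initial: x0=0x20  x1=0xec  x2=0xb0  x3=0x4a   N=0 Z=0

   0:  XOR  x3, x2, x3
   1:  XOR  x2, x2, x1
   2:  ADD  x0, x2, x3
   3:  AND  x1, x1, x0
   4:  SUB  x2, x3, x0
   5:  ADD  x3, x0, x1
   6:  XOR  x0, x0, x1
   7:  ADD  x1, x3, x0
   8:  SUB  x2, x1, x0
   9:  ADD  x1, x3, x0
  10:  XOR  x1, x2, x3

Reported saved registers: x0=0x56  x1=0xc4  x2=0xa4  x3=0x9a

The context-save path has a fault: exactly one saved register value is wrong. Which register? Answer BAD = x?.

after  0: x0=0x20 x1=0xec x2=0xb0 x3=0xfa  N=1 Z=0
after  1: x0=0x20 x1=0xec x2=0x5c x3=0xfa  N=0 Z=0
after  2: x0=0x56 x1=0xec x2=0x5c x3=0xfa  N=0 Z=0
after  3: x0=0x56 x1=0x44 x2=0x5c x3=0xfa  N=0 Z=0
after  4: x0=0x56 x1=0x44 x2=0xa4 x3=0xfa  N=1 Z=0
after  5: x0=0x56 x1=0x44 x2=0xa4 x3=0x9a  N=1 Z=0
-- IRQ taken; context saved, return-PC = 6 --
mismatch: x1: reported 0xc4 vs actual 0x44

BAD = x1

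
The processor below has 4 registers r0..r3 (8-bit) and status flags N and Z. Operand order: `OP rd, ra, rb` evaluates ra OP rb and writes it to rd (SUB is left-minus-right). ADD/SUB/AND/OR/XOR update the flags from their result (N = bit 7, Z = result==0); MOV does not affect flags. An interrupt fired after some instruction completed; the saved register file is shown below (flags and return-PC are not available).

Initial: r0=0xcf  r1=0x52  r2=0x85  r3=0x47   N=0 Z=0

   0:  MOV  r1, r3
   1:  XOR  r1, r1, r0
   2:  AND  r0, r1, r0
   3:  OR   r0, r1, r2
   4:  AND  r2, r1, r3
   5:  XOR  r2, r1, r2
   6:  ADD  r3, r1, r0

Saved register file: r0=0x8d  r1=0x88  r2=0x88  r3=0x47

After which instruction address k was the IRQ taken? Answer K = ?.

after  0: r0=0xcf r1=0x47 r2=0x85 r3=0x47  N=0 Z=0
after  1: r0=0xcf r1=0x88 r2=0x85 r3=0x47  N=1 Z=0
after  2: r0=0x88 r1=0x88 r2=0x85 r3=0x47  N=1 Z=0
after  3: r0=0x8d r1=0x88 r2=0x85 r3=0x47  N=1 Z=0
after  4: r0=0x8d r1=0x88 r2=0x00 r3=0x47  N=0 Z=1
after  5: r0=0x8d r1=0x88 r2=0x88 r3=0x47  N=1 Z=0
-- IRQ taken; context saved, return-PC = 6 --

K = 5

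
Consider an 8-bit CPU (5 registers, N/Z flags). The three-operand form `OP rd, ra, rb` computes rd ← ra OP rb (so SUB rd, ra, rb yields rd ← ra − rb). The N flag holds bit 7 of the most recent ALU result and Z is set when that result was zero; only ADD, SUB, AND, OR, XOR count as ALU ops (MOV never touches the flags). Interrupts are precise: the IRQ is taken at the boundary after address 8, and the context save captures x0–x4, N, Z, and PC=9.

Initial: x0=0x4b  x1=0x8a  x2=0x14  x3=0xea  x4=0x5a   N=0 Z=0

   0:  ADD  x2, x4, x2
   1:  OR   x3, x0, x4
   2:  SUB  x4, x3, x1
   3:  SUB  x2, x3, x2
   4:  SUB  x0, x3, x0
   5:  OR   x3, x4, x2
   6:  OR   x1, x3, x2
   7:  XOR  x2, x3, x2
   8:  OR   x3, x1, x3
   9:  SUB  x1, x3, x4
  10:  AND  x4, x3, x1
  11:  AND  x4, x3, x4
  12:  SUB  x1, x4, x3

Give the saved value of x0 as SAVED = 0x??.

SAVED = 0x10

after  0: x0=0x4b x1=0x8a x2=0x6e x3=0xea x4=0x5a  N=0 Z=0
after  1: x0=0x4b x1=0x8a x2=0x6e x3=0x5b x4=0x5a  N=0 Z=0
after  2: x0=0x4b x1=0x8a x2=0x6e x3=0x5b x4=0xd1  N=1 Z=0
after  3: x0=0x4b x1=0x8a x2=0xed x3=0x5b x4=0xd1  N=1 Z=0
after  4: x0=0x10 x1=0x8a x2=0xed x3=0x5b x4=0xd1  N=0 Z=0
after  5: x0=0x10 x1=0x8a x2=0xed x3=0xfd x4=0xd1  N=1 Z=0
after  6: x0=0x10 x1=0xfd x2=0xed x3=0xfd x4=0xd1  N=1 Z=0
after  7: x0=0x10 x1=0xfd x2=0x10 x3=0xfd x4=0xd1  N=0 Z=0
after  8: x0=0x10 x1=0xfd x2=0x10 x3=0xfd x4=0xd1  N=1 Z=0
-- IRQ taken; context saved, return-PC = 9 --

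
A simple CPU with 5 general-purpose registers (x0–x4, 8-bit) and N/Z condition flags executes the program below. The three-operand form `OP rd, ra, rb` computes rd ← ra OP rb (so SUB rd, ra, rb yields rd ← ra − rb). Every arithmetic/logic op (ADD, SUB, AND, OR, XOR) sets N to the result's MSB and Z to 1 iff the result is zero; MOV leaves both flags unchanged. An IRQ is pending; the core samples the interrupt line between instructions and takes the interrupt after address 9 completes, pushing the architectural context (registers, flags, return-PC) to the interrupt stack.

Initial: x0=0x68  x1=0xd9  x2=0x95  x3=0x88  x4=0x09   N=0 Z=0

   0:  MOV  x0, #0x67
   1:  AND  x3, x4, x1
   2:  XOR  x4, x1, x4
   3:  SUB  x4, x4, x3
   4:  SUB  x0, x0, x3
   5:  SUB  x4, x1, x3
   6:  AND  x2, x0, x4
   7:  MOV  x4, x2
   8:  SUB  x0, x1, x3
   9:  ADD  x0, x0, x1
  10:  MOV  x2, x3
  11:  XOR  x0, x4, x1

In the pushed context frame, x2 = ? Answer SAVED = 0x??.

SAVED = 0x50

after  0: x0=0x67 x1=0xd9 x2=0x95 x3=0x88 x4=0x09  N=0 Z=0
after  1: x0=0x67 x1=0xd9 x2=0x95 x3=0x09 x4=0x09  N=0 Z=0
after  2: x0=0x67 x1=0xd9 x2=0x95 x3=0x09 x4=0xd0  N=1 Z=0
after  3: x0=0x67 x1=0xd9 x2=0x95 x3=0x09 x4=0xc7  N=1 Z=0
after  4: x0=0x5e x1=0xd9 x2=0x95 x3=0x09 x4=0xc7  N=0 Z=0
after  5: x0=0x5e x1=0xd9 x2=0x95 x3=0x09 x4=0xd0  N=1 Z=0
after  6: x0=0x5e x1=0xd9 x2=0x50 x3=0x09 x4=0xd0  N=0 Z=0
after  7: x0=0x5e x1=0xd9 x2=0x50 x3=0x09 x4=0x50  N=0 Z=0
after  8: x0=0xd0 x1=0xd9 x2=0x50 x3=0x09 x4=0x50  N=1 Z=0
after  9: x0=0xa9 x1=0xd9 x2=0x50 x3=0x09 x4=0x50  N=1 Z=0
-- IRQ taken; context saved, return-PC = 10 --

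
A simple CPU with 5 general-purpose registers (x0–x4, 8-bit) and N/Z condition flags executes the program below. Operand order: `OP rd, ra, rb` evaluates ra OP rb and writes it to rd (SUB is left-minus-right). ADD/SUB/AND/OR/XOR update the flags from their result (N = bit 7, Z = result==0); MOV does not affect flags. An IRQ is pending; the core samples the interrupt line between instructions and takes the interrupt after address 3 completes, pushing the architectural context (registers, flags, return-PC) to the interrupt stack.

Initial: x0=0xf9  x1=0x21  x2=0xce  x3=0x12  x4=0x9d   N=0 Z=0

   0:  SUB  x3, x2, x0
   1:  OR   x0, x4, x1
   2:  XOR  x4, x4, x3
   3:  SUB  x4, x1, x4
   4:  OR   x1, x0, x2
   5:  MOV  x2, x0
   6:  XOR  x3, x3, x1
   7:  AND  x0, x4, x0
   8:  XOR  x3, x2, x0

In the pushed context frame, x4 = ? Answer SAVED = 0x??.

after  0: x0=0xf9 x1=0x21 x2=0xce x3=0xd5 x4=0x9d  N=1 Z=0
after  1: x0=0xbd x1=0x21 x2=0xce x3=0xd5 x4=0x9d  N=1 Z=0
after  2: x0=0xbd x1=0x21 x2=0xce x3=0xd5 x4=0x48  N=0 Z=0
after  3: x0=0xbd x1=0x21 x2=0xce x3=0xd5 x4=0xd9  N=1 Z=0
-- IRQ taken; context saved, return-PC = 4 --

SAVED = 0xd9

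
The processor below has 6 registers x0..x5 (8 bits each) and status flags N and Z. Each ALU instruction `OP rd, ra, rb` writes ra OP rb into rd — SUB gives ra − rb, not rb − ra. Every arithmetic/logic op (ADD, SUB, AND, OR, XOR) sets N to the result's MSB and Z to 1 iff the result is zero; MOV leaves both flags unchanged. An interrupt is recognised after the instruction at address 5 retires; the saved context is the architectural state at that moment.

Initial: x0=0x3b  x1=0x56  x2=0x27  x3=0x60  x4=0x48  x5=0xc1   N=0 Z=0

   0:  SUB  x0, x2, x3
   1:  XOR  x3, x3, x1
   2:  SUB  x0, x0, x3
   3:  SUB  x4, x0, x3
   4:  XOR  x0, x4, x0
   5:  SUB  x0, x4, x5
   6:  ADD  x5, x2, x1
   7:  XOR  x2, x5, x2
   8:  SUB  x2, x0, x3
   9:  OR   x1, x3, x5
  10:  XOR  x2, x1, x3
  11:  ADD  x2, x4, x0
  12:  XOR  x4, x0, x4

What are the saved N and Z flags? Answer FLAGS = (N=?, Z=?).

FLAGS = (N=1, Z=0)

after  0: x0=0xc7 x1=0x56 x2=0x27 x3=0x60 x4=0x48 x5=0xc1  N=1 Z=0
after  1: x0=0xc7 x1=0x56 x2=0x27 x3=0x36 x4=0x48 x5=0xc1  N=0 Z=0
after  2: x0=0x91 x1=0x56 x2=0x27 x3=0x36 x4=0x48 x5=0xc1  N=1 Z=0
after  3: x0=0x91 x1=0x56 x2=0x27 x3=0x36 x4=0x5b x5=0xc1  N=0 Z=0
after  4: x0=0xca x1=0x56 x2=0x27 x3=0x36 x4=0x5b x5=0xc1  N=1 Z=0
after  5: x0=0x9a x1=0x56 x2=0x27 x3=0x36 x4=0x5b x5=0xc1  N=1 Z=0
-- IRQ taken; context saved, return-PC = 6 --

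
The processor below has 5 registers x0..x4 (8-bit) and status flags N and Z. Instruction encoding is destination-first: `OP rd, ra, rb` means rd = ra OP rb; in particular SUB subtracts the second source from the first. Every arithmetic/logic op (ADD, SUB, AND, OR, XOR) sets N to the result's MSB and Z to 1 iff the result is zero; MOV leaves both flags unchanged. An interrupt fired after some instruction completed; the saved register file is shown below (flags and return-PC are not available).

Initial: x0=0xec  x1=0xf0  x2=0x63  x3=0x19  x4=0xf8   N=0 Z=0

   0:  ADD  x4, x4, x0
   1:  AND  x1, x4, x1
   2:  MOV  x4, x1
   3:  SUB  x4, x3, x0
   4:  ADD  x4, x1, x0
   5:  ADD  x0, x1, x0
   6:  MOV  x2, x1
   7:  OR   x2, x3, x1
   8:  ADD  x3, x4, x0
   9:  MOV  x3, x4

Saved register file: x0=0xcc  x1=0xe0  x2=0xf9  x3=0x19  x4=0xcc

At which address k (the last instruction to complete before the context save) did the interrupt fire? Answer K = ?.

after  0: x0=0xec x1=0xf0 x2=0x63 x3=0x19 x4=0xe4  N=1 Z=0
after  1: x0=0xec x1=0xe0 x2=0x63 x3=0x19 x4=0xe4  N=1 Z=0
after  2: x0=0xec x1=0xe0 x2=0x63 x3=0x19 x4=0xe0  N=1 Z=0
after  3: x0=0xec x1=0xe0 x2=0x63 x3=0x19 x4=0x2d  N=0 Z=0
after  4: x0=0xec x1=0xe0 x2=0x63 x3=0x19 x4=0xcc  N=1 Z=0
after  5: x0=0xcc x1=0xe0 x2=0x63 x3=0x19 x4=0xcc  N=1 Z=0
after  6: x0=0xcc x1=0xe0 x2=0xe0 x3=0x19 x4=0xcc  N=1 Z=0
after  7: x0=0xcc x1=0xe0 x2=0xf9 x3=0x19 x4=0xcc  N=1 Z=0
-- IRQ taken; context saved, return-PC = 8 --

K = 7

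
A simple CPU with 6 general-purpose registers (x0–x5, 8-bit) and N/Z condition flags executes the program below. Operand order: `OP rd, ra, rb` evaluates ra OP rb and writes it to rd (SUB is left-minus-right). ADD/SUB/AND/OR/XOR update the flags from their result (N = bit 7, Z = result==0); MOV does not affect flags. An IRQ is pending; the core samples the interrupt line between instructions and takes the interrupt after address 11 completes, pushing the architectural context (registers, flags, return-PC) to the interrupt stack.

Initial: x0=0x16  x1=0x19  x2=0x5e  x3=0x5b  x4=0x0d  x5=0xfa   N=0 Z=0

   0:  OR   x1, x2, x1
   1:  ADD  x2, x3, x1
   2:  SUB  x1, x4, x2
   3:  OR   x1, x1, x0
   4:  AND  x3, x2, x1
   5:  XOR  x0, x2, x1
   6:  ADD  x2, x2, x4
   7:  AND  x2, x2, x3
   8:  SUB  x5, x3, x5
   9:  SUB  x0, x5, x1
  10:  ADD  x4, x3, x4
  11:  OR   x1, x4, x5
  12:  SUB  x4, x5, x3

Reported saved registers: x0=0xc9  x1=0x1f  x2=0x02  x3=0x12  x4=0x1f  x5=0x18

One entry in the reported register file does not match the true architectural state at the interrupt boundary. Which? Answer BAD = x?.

BAD = x0

after  0: x0=0x16 x1=0x5f x2=0x5e x3=0x5b x4=0x0d x5=0xfa  N=0 Z=0
after  1: x0=0x16 x1=0x5f x2=0xba x3=0x5b x4=0x0d x5=0xfa  N=1 Z=0
after  2: x0=0x16 x1=0x53 x2=0xba x3=0x5b x4=0x0d x5=0xfa  N=0 Z=0
after  3: x0=0x16 x1=0x57 x2=0xba x3=0x5b x4=0x0d x5=0xfa  N=0 Z=0
after  4: x0=0x16 x1=0x57 x2=0xba x3=0x12 x4=0x0d x5=0xfa  N=0 Z=0
after  5: x0=0xed x1=0x57 x2=0xba x3=0x12 x4=0x0d x5=0xfa  N=1 Z=0
after  6: x0=0xed x1=0x57 x2=0xc7 x3=0x12 x4=0x0d x5=0xfa  N=1 Z=0
after  7: x0=0xed x1=0x57 x2=0x02 x3=0x12 x4=0x0d x5=0xfa  N=0 Z=0
after  8: x0=0xed x1=0x57 x2=0x02 x3=0x12 x4=0x0d x5=0x18  N=0 Z=0
after  9: x0=0xc1 x1=0x57 x2=0x02 x3=0x12 x4=0x0d x5=0x18  N=1 Z=0
after 10: x0=0xc1 x1=0x57 x2=0x02 x3=0x12 x4=0x1f x5=0x18  N=0 Z=0
after 11: x0=0xc1 x1=0x1f x2=0x02 x3=0x12 x4=0x1f x5=0x18  N=0 Z=0
-- IRQ taken; context saved, return-PC = 12 --
mismatch: x0: reported 0xc9 vs actual 0xc1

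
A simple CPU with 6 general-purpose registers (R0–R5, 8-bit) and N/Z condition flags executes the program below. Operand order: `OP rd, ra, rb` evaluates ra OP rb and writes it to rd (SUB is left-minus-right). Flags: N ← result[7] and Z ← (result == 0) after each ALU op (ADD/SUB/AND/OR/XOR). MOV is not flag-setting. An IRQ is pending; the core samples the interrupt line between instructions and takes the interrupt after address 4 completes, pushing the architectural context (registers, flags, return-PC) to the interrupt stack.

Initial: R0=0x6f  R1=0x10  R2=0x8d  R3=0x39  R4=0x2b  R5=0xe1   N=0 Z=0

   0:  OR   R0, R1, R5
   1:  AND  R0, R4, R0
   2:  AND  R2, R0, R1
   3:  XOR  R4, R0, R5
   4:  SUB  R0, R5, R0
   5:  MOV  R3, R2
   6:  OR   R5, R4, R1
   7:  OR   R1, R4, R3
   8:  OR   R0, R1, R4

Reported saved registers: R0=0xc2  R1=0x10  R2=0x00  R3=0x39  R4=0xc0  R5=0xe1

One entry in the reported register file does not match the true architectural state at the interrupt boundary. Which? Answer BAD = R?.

BAD = R0

after  0: R0=0xf1 R1=0x10 R2=0x8d R3=0x39 R4=0x2b R5=0xe1  N=1 Z=0
after  1: R0=0x21 R1=0x10 R2=0x8d R3=0x39 R4=0x2b R5=0xe1  N=0 Z=0
after  2: R0=0x21 R1=0x10 R2=0x00 R3=0x39 R4=0x2b R5=0xe1  N=0 Z=1
after  3: R0=0x21 R1=0x10 R2=0x00 R3=0x39 R4=0xc0 R5=0xe1  N=1 Z=0
after  4: R0=0xc0 R1=0x10 R2=0x00 R3=0x39 R4=0xc0 R5=0xe1  N=1 Z=0
-- IRQ taken; context saved, return-PC = 5 --
mismatch: R0: reported 0xc2 vs actual 0xc0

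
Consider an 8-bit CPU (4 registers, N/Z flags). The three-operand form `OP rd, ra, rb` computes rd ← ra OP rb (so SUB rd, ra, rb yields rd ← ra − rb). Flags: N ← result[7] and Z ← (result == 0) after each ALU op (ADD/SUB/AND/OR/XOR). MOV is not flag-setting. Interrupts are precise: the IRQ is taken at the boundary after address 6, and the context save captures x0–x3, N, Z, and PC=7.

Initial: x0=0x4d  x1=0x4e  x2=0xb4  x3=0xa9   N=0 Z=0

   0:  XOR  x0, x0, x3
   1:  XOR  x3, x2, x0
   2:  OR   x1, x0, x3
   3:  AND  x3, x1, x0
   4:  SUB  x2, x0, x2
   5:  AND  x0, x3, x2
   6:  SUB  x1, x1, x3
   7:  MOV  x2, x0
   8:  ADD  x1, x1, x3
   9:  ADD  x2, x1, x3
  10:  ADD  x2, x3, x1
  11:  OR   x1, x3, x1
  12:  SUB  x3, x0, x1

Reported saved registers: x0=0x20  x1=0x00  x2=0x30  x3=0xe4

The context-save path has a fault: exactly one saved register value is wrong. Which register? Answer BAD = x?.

BAD = x1

after  0: x0=0xe4 x1=0x4e x2=0xb4 x3=0xa9  N=1 Z=0
after  1: x0=0xe4 x1=0x4e x2=0xb4 x3=0x50  N=0 Z=0
after  2: x0=0xe4 x1=0xf4 x2=0xb4 x3=0x50  N=1 Z=0
after  3: x0=0xe4 x1=0xf4 x2=0xb4 x3=0xe4  N=1 Z=0
after  4: x0=0xe4 x1=0xf4 x2=0x30 x3=0xe4  N=0 Z=0
after  5: x0=0x20 x1=0xf4 x2=0x30 x3=0xe4  N=0 Z=0
after  6: x0=0x20 x1=0x10 x2=0x30 x3=0xe4  N=0 Z=0
-- IRQ taken; context saved, return-PC = 7 --
mismatch: x1: reported 0x00 vs actual 0x10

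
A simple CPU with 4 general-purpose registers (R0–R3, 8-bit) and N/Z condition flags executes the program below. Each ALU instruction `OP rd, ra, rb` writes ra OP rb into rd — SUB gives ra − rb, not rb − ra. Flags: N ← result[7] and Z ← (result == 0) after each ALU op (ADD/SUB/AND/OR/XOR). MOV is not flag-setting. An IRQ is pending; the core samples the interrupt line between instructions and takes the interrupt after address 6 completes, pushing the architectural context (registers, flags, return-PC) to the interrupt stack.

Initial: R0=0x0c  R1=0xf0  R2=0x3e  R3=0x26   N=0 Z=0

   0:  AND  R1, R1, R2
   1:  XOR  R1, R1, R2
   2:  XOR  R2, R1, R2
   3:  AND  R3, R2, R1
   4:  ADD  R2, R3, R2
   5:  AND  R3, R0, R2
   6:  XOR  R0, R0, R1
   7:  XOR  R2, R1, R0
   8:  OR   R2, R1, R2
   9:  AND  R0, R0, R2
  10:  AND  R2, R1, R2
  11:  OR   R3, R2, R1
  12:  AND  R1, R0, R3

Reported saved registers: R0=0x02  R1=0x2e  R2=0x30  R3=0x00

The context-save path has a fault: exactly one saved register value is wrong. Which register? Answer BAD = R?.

BAD = R1

after  0: R0=0x0c R1=0x30 R2=0x3e R3=0x26  N=0 Z=0
after  1: R0=0x0c R1=0x0e R2=0x3e R3=0x26  N=0 Z=0
after  2: R0=0x0c R1=0x0e R2=0x30 R3=0x26  N=0 Z=0
after  3: R0=0x0c R1=0x0e R2=0x30 R3=0x00  N=0 Z=1
after  4: R0=0x0c R1=0x0e R2=0x30 R3=0x00  N=0 Z=0
after  5: R0=0x0c R1=0x0e R2=0x30 R3=0x00  N=0 Z=1
after  6: R0=0x02 R1=0x0e R2=0x30 R3=0x00  N=0 Z=0
-- IRQ taken; context saved, return-PC = 7 --
mismatch: R1: reported 0x2e vs actual 0x0e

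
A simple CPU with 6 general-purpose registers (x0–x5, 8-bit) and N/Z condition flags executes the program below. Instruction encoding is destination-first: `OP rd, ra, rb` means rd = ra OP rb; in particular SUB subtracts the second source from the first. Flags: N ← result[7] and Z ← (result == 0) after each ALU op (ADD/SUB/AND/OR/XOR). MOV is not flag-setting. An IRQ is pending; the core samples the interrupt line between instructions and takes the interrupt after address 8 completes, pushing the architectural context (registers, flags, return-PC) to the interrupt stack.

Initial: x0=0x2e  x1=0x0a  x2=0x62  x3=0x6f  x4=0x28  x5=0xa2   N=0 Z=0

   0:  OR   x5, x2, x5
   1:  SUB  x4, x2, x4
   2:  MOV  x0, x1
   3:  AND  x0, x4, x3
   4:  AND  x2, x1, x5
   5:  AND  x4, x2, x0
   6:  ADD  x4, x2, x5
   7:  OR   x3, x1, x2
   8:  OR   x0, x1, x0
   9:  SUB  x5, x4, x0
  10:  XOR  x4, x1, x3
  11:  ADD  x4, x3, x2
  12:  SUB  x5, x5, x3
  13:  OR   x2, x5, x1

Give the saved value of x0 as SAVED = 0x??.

after  0: x0=0x2e x1=0x0a x2=0x62 x3=0x6f x4=0x28 x5=0xe2  N=1 Z=0
after  1: x0=0x2e x1=0x0a x2=0x62 x3=0x6f x4=0x3a x5=0xe2  N=0 Z=0
after  2: x0=0x0a x1=0x0a x2=0x62 x3=0x6f x4=0x3a x5=0xe2  N=0 Z=0
after  3: x0=0x2a x1=0x0a x2=0x62 x3=0x6f x4=0x3a x5=0xe2  N=0 Z=0
after  4: x0=0x2a x1=0x0a x2=0x02 x3=0x6f x4=0x3a x5=0xe2  N=0 Z=0
after  5: x0=0x2a x1=0x0a x2=0x02 x3=0x6f x4=0x02 x5=0xe2  N=0 Z=0
after  6: x0=0x2a x1=0x0a x2=0x02 x3=0x6f x4=0xe4 x5=0xe2  N=1 Z=0
after  7: x0=0x2a x1=0x0a x2=0x02 x3=0x0a x4=0xe4 x5=0xe2  N=0 Z=0
after  8: x0=0x2a x1=0x0a x2=0x02 x3=0x0a x4=0xe4 x5=0xe2  N=0 Z=0
-- IRQ taken; context saved, return-PC = 9 --

SAVED = 0x2a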